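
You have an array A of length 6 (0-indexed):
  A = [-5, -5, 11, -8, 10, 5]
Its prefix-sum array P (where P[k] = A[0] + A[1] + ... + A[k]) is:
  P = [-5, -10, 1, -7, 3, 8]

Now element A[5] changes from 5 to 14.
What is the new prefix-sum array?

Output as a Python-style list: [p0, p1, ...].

Answer: [-5, -10, 1, -7, 3, 17]

Derivation:
Change: A[5] 5 -> 14, delta = 9
P[k] for k < 5: unchanged (A[5] not included)
P[k] for k >= 5: shift by delta = 9
  P[0] = -5 + 0 = -5
  P[1] = -10 + 0 = -10
  P[2] = 1 + 0 = 1
  P[3] = -7 + 0 = -7
  P[4] = 3 + 0 = 3
  P[5] = 8 + 9 = 17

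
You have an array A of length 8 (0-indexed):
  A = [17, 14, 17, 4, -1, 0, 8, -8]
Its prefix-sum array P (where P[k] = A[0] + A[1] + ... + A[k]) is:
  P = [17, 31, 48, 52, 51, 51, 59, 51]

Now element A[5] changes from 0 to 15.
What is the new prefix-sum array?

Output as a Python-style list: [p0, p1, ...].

Answer: [17, 31, 48, 52, 51, 66, 74, 66]

Derivation:
Change: A[5] 0 -> 15, delta = 15
P[k] for k < 5: unchanged (A[5] not included)
P[k] for k >= 5: shift by delta = 15
  P[0] = 17 + 0 = 17
  P[1] = 31 + 0 = 31
  P[2] = 48 + 0 = 48
  P[3] = 52 + 0 = 52
  P[4] = 51 + 0 = 51
  P[5] = 51 + 15 = 66
  P[6] = 59 + 15 = 74
  P[7] = 51 + 15 = 66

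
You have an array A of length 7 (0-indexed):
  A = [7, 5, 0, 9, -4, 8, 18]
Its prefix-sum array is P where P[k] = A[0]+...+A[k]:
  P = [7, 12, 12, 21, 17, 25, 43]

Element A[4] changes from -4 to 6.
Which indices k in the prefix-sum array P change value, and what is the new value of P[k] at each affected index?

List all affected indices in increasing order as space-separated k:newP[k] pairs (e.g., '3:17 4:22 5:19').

Answer: 4:27 5:35 6:53

Derivation:
P[k] = A[0] + ... + A[k]
P[k] includes A[4] iff k >= 4
Affected indices: 4, 5, ..., 6; delta = 10
  P[4]: 17 + 10 = 27
  P[5]: 25 + 10 = 35
  P[6]: 43 + 10 = 53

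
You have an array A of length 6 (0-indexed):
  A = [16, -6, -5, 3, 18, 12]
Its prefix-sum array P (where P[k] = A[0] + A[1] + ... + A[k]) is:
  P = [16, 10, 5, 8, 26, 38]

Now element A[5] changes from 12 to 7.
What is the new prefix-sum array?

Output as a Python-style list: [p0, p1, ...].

Change: A[5] 12 -> 7, delta = -5
P[k] for k < 5: unchanged (A[5] not included)
P[k] for k >= 5: shift by delta = -5
  P[0] = 16 + 0 = 16
  P[1] = 10 + 0 = 10
  P[2] = 5 + 0 = 5
  P[3] = 8 + 0 = 8
  P[4] = 26 + 0 = 26
  P[5] = 38 + -5 = 33

Answer: [16, 10, 5, 8, 26, 33]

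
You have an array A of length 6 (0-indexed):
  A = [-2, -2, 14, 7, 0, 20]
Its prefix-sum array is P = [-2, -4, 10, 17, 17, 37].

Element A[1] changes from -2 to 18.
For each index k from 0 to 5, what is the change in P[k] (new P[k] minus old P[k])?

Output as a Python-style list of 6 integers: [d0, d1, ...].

Element change: A[1] -2 -> 18, delta = 20
For k < 1: P[k] unchanged, delta_P[k] = 0
For k >= 1: P[k] shifts by exactly 20
Delta array: [0, 20, 20, 20, 20, 20]

Answer: [0, 20, 20, 20, 20, 20]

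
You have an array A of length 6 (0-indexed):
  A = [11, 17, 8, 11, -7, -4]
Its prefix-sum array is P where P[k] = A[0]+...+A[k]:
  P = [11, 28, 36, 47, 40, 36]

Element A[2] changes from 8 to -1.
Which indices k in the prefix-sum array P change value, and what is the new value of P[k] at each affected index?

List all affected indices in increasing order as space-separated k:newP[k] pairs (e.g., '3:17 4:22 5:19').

Answer: 2:27 3:38 4:31 5:27

Derivation:
P[k] = A[0] + ... + A[k]
P[k] includes A[2] iff k >= 2
Affected indices: 2, 3, ..., 5; delta = -9
  P[2]: 36 + -9 = 27
  P[3]: 47 + -9 = 38
  P[4]: 40 + -9 = 31
  P[5]: 36 + -9 = 27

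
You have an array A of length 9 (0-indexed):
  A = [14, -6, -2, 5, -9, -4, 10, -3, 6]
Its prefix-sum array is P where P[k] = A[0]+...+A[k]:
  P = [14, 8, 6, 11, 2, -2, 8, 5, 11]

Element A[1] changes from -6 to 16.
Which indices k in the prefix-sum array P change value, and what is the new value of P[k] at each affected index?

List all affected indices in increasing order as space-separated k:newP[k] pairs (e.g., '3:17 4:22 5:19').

Answer: 1:30 2:28 3:33 4:24 5:20 6:30 7:27 8:33

Derivation:
P[k] = A[0] + ... + A[k]
P[k] includes A[1] iff k >= 1
Affected indices: 1, 2, ..., 8; delta = 22
  P[1]: 8 + 22 = 30
  P[2]: 6 + 22 = 28
  P[3]: 11 + 22 = 33
  P[4]: 2 + 22 = 24
  P[5]: -2 + 22 = 20
  P[6]: 8 + 22 = 30
  P[7]: 5 + 22 = 27
  P[8]: 11 + 22 = 33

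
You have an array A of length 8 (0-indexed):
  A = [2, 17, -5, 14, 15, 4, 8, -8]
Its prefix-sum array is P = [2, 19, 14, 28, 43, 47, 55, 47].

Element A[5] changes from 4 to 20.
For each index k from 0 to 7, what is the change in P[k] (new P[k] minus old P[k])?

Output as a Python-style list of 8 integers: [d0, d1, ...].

Element change: A[5] 4 -> 20, delta = 16
For k < 5: P[k] unchanged, delta_P[k] = 0
For k >= 5: P[k] shifts by exactly 16
Delta array: [0, 0, 0, 0, 0, 16, 16, 16]

Answer: [0, 0, 0, 0, 0, 16, 16, 16]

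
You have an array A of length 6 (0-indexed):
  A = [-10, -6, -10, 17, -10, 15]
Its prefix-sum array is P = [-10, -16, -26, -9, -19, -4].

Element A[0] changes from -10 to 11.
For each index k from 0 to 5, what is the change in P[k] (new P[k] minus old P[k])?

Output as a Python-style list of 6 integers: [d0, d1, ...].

Answer: [21, 21, 21, 21, 21, 21]

Derivation:
Element change: A[0] -10 -> 11, delta = 21
For k < 0: P[k] unchanged, delta_P[k] = 0
For k >= 0: P[k] shifts by exactly 21
Delta array: [21, 21, 21, 21, 21, 21]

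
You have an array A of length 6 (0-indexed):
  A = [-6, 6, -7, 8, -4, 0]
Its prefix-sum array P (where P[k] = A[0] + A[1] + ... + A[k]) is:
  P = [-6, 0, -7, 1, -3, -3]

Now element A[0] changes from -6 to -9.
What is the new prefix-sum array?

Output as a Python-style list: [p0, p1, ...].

Answer: [-9, -3, -10, -2, -6, -6]

Derivation:
Change: A[0] -6 -> -9, delta = -3
P[k] for k < 0: unchanged (A[0] not included)
P[k] for k >= 0: shift by delta = -3
  P[0] = -6 + -3 = -9
  P[1] = 0 + -3 = -3
  P[2] = -7 + -3 = -10
  P[3] = 1 + -3 = -2
  P[4] = -3 + -3 = -6
  P[5] = -3 + -3 = -6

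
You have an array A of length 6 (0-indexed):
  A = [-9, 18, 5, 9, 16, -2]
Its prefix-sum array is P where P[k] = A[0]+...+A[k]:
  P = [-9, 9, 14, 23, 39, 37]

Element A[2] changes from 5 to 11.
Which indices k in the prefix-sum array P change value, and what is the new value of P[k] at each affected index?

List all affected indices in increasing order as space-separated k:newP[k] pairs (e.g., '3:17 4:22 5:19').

P[k] = A[0] + ... + A[k]
P[k] includes A[2] iff k >= 2
Affected indices: 2, 3, ..., 5; delta = 6
  P[2]: 14 + 6 = 20
  P[3]: 23 + 6 = 29
  P[4]: 39 + 6 = 45
  P[5]: 37 + 6 = 43

Answer: 2:20 3:29 4:45 5:43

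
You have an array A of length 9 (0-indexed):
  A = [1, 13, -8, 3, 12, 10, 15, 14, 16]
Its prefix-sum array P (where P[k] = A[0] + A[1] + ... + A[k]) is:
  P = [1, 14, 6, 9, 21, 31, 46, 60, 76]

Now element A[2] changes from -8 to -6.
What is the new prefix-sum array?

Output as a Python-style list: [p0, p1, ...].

Change: A[2] -8 -> -6, delta = 2
P[k] for k < 2: unchanged (A[2] not included)
P[k] for k >= 2: shift by delta = 2
  P[0] = 1 + 0 = 1
  P[1] = 14 + 0 = 14
  P[2] = 6 + 2 = 8
  P[3] = 9 + 2 = 11
  P[4] = 21 + 2 = 23
  P[5] = 31 + 2 = 33
  P[6] = 46 + 2 = 48
  P[7] = 60 + 2 = 62
  P[8] = 76 + 2 = 78

Answer: [1, 14, 8, 11, 23, 33, 48, 62, 78]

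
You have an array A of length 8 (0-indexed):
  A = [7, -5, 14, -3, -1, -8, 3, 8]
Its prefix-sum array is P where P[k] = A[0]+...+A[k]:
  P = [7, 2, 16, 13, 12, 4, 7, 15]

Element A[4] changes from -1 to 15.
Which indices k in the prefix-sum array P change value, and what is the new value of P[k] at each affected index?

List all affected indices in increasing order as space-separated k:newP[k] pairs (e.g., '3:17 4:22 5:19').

Answer: 4:28 5:20 6:23 7:31

Derivation:
P[k] = A[0] + ... + A[k]
P[k] includes A[4] iff k >= 4
Affected indices: 4, 5, ..., 7; delta = 16
  P[4]: 12 + 16 = 28
  P[5]: 4 + 16 = 20
  P[6]: 7 + 16 = 23
  P[7]: 15 + 16 = 31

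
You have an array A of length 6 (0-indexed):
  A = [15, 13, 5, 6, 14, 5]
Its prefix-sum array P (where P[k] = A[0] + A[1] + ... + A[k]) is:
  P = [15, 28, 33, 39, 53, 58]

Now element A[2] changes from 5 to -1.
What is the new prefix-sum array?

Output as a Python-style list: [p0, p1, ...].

Change: A[2] 5 -> -1, delta = -6
P[k] for k < 2: unchanged (A[2] not included)
P[k] for k >= 2: shift by delta = -6
  P[0] = 15 + 0 = 15
  P[1] = 28 + 0 = 28
  P[2] = 33 + -6 = 27
  P[3] = 39 + -6 = 33
  P[4] = 53 + -6 = 47
  P[5] = 58 + -6 = 52

Answer: [15, 28, 27, 33, 47, 52]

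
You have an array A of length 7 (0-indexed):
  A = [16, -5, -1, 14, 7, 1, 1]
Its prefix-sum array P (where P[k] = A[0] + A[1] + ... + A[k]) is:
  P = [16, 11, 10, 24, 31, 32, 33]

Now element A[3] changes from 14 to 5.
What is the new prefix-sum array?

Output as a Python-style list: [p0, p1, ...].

Answer: [16, 11, 10, 15, 22, 23, 24]

Derivation:
Change: A[3] 14 -> 5, delta = -9
P[k] for k < 3: unchanged (A[3] not included)
P[k] for k >= 3: shift by delta = -9
  P[0] = 16 + 0 = 16
  P[1] = 11 + 0 = 11
  P[2] = 10 + 0 = 10
  P[3] = 24 + -9 = 15
  P[4] = 31 + -9 = 22
  P[5] = 32 + -9 = 23
  P[6] = 33 + -9 = 24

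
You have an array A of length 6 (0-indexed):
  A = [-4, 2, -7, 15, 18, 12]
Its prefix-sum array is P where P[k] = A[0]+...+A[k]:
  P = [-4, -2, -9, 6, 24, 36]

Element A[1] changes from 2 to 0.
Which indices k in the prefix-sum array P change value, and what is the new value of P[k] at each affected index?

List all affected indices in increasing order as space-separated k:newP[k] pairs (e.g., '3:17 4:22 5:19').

P[k] = A[0] + ... + A[k]
P[k] includes A[1] iff k >= 1
Affected indices: 1, 2, ..., 5; delta = -2
  P[1]: -2 + -2 = -4
  P[2]: -9 + -2 = -11
  P[3]: 6 + -2 = 4
  P[4]: 24 + -2 = 22
  P[5]: 36 + -2 = 34

Answer: 1:-4 2:-11 3:4 4:22 5:34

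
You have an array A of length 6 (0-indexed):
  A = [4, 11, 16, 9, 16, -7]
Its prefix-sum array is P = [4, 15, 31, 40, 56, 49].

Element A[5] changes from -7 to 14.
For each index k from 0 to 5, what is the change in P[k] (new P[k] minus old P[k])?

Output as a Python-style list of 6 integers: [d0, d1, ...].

Element change: A[5] -7 -> 14, delta = 21
For k < 5: P[k] unchanged, delta_P[k] = 0
For k >= 5: P[k] shifts by exactly 21
Delta array: [0, 0, 0, 0, 0, 21]

Answer: [0, 0, 0, 0, 0, 21]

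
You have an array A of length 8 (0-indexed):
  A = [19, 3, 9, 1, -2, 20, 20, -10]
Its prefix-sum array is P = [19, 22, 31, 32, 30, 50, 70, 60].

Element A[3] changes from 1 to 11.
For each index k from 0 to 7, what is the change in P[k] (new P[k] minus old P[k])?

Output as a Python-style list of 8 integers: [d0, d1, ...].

Answer: [0, 0, 0, 10, 10, 10, 10, 10]

Derivation:
Element change: A[3] 1 -> 11, delta = 10
For k < 3: P[k] unchanged, delta_P[k] = 0
For k >= 3: P[k] shifts by exactly 10
Delta array: [0, 0, 0, 10, 10, 10, 10, 10]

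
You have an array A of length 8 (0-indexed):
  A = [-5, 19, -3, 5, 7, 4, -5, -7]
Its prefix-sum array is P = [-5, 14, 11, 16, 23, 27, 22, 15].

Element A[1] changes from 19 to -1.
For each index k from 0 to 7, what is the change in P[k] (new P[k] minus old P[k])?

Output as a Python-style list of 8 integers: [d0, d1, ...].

Answer: [0, -20, -20, -20, -20, -20, -20, -20]

Derivation:
Element change: A[1] 19 -> -1, delta = -20
For k < 1: P[k] unchanged, delta_P[k] = 0
For k >= 1: P[k] shifts by exactly -20
Delta array: [0, -20, -20, -20, -20, -20, -20, -20]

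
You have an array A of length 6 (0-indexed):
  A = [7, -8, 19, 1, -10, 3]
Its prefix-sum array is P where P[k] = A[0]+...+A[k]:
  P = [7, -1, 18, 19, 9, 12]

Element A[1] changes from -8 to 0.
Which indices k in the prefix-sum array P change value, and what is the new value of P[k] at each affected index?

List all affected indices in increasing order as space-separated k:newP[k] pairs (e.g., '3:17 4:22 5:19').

Answer: 1:7 2:26 3:27 4:17 5:20

Derivation:
P[k] = A[0] + ... + A[k]
P[k] includes A[1] iff k >= 1
Affected indices: 1, 2, ..., 5; delta = 8
  P[1]: -1 + 8 = 7
  P[2]: 18 + 8 = 26
  P[3]: 19 + 8 = 27
  P[4]: 9 + 8 = 17
  P[5]: 12 + 8 = 20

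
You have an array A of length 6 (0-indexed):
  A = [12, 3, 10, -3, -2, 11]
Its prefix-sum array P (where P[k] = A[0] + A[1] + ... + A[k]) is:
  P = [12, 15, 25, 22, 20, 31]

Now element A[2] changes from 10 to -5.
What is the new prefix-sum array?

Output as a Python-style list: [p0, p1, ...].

Change: A[2] 10 -> -5, delta = -15
P[k] for k < 2: unchanged (A[2] not included)
P[k] for k >= 2: shift by delta = -15
  P[0] = 12 + 0 = 12
  P[1] = 15 + 0 = 15
  P[2] = 25 + -15 = 10
  P[3] = 22 + -15 = 7
  P[4] = 20 + -15 = 5
  P[5] = 31 + -15 = 16

Answer: [12, 15, 10, 7, 5, 16]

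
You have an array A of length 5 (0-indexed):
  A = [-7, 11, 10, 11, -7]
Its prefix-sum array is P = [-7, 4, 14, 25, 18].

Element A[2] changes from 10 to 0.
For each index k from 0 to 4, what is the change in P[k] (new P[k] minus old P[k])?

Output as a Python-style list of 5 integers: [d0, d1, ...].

Element change: A[2] 10 -> 0, delta = -10
For k < 2: P[k] unchanged, delta_P[k] = 0
For k >= 2: P[k] shifts by exactly -10
Delta array: [0, 0, -10, -10, -10]

Answer: [0, 0, -10, -10, -10]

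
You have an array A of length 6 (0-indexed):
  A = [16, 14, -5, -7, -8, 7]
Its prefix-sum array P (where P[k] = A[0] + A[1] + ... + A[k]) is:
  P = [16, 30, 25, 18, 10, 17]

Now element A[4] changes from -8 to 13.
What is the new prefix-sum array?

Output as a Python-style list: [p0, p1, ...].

Answer: [16, 30, 25, 18, 31, 38]

Derivation:
Change: A[4] -8 -> 13, delta = 21
P[k] for k < 4: unchanged (A[4] not included)
P[k] for k >= 4: shift by delta = 21
  P[0] = 16 + 0 = 16
  P[1] = 30 + 0 = 30
  P[2] = 25 + 0 = 25
  P[3] = 18 + 0 = 18
  P[4] = 10 + 21 = 31
  P[5] = 17 + 21 = 38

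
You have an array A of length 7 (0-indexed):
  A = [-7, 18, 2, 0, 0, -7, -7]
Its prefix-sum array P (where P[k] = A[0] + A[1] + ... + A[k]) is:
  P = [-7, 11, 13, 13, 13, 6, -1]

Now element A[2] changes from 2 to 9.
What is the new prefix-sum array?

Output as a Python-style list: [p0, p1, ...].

Answer: [-7, 11, 20, 20, 20, 13, 6]

Derivation:
Change: A[2] 2 -> 9, delta = 7
P[k] for k < 2: unchanged (A[2] not included)
P[k] for k >= 2: shift by delta = 7
  P[0] = -7 + 0 = -7
  P[1] = 11 + 0 = 11
  P[2] = 13 + 7 = 20
  P[3] = 13 + 7 = 20
  P[4] = 13 + 7 = 20
  P[5] = 6 + 7 = 13
  P[6] = -1 + 7 = 6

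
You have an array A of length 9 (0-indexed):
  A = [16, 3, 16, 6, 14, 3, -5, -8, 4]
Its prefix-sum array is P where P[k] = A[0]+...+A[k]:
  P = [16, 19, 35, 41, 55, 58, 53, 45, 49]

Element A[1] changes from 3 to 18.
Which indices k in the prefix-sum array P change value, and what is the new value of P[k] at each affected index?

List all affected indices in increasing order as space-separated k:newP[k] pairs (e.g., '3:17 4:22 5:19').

P[k] = A[0] + ... + A[k]
P[k] includes A[1] iff k >= 1
Affected indices: 1, 2, ..., 8; delta = 15
  P[1]: 19 + 15 = 34
  P[2]: 35 + 15 = 50
  P[3]: 41 + 15 = 56
  P[4]: 55 + 15 = 70
  P[5]: 58 + 15 = 73
  P[6]: 53 + 15 = 68
  P[7]: 45 + 15 = 60
  P[8]: 49 + 15 = 64

Answer: 1:34 2:50 3:56 4:70 5:73 6:68 7:60 8:64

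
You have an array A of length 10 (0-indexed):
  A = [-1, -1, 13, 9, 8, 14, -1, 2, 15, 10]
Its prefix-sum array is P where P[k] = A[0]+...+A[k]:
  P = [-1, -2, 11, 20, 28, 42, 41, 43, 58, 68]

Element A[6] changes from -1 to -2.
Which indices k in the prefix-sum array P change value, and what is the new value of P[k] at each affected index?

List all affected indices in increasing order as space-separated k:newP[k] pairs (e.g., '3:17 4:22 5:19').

Answer: 6:40 7:42 8:57 9:67

Derivation:
P[k] = A[0] + ... + A[k]
P[k] includes A[6] iff k >= 6
Affected indices: 6, 7, ..., 9; delta = -1
  P[6]: 41 + -1 = 40
  P[7]: 43 + -1 = 42
  P[8]: 58 + -1 = 57
  P[9]: 68 + -1 = 67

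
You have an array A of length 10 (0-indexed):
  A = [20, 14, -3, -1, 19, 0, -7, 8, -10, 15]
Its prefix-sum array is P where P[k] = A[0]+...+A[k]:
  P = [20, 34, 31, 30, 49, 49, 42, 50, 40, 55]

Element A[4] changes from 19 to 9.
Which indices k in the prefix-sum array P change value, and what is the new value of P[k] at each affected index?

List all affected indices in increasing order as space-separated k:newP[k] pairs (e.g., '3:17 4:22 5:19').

Answer: 4:39 5:39 6:32 7:40 8:30 9:45

Derivation:
P[k] = A[0] + ... + A[k]
P[k] includes A[4] iff k >= 4
Affected indices: 4, 5, ..., 9; delta = -10
  P[4]: 49 + -10 = 39
  P[5]: 49 + -10 = 39
  P[6]: 42 + -10 = 32
  P[7]: 50 + -10 = 40
  P[8]: 40 + -10 = 30
  P[9]: 55 + -10 = 45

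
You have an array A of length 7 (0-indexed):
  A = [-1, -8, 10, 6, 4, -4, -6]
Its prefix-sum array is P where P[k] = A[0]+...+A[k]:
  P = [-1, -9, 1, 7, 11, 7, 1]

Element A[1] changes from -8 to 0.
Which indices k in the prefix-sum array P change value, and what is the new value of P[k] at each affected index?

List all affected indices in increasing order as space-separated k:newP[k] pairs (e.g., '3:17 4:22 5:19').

Answer: 1:-1 2:9 3:15 4:19 5:15 6:9

Derivation:
P[k] = A[0] + ... + A[k]
P[k] includes A[1] iff k >= 1
Affected indices: 1, 2, ..., 6; delta = 8
  P[1]: -9 + 8 = -1
  P[2]: 1 + 8 = 9
  P[3]: 7 + 8 = 15
  P[4]: 11 + 8 = 19
  P[5]: 7 + 8 = 15
  P[6]: 1 + 8 = 9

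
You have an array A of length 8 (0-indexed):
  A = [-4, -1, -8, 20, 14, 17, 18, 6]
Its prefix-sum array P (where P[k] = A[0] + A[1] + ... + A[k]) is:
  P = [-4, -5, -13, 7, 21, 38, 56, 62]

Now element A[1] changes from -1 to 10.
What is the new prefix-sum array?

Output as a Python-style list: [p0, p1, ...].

Change: A[1] -1 -> 10, delta = 11
P[k] for k < 1: unchanged (A[1] not included)
P[k] for k >= 1: shift by delta = 11
  P[0] = -4 + 0 = -4
  P[1] = -5 + 11 = 6
  P[2] = -13 + 11 = -2
  P[3] = 7 + 11 = 18
  P[4] = 21 + 11 = 32
  P[5] = 38 + 11 = 49
  P[6] = 56 + 11 = 67
  P[7] = 62 + 11 = 73

Answer: [-4, 6, -2, 18, 32, 49, 67, 73]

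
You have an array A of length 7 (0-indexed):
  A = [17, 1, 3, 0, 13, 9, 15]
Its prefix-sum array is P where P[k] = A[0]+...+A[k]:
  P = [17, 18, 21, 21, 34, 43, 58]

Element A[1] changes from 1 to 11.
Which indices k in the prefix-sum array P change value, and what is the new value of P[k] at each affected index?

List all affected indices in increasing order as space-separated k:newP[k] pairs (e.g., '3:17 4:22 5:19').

Answer: 1:28 2:31 3:31 4:44 5:53 6:68

Derivation:
P[k] = A[0] + ... + A[k]
P[k] includes A[1] iff k >= 1
Affected indices: 1, 2, ..., 6; delta = 10
  P[1]: 18 + 10 = 28
  P[2]: 21 + 10 = 31
  P[3]: 21 + 10 = 31
  P[4]: 34 + 10 = 44
  P[5]: 43 + 10 = 53
  P[6]: 58 + 10 = 68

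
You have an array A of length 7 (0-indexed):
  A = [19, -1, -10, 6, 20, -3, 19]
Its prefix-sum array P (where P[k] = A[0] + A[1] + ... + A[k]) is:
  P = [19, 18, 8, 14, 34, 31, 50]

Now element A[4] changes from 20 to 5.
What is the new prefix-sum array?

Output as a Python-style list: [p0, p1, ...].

Answer: [19, 18, 8, 14, 19, 16, 35]

Derivation:
Change: A[4] 20 -> 5, delta = -15
P[k] for k < 4: unchanged (A[4] not included)
P[k] for k >= 4: shift by delta = -15
  P[0] = 19 + 0 = 19
  P[1] = 18 + 0 = 18
  P[2] = 8 + 0 = 8
  P[3] = 14 + 0 = 14
  P[4] = 34 + -15 = 19
  P[5] = 31 + -15 = 16
  P[6] = 50 + -15 = 35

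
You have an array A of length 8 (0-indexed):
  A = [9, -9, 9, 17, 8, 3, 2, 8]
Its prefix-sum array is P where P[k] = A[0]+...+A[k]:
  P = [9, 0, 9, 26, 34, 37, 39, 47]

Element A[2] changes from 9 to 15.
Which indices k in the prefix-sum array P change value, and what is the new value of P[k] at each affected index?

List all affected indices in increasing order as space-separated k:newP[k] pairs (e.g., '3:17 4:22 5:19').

Answer: 2:15 3:32 4:40 5:43 6:45 7:53

Derivation:
P[k] = A[0] + ... + A[k]
P[k] includes A[2] iff k >= 2
Affected indices: 2, 3, ..., 7; delta = 6
  P[2]: 9 + 6 = 15
  P[3]: 26 + 6 = 32
  P[4]: 34 + 6 = 40
  P[5]: 37 + 6 = 43
  P[6]: 39 + 6 = 45
  P[7]: 47 + 6 = 53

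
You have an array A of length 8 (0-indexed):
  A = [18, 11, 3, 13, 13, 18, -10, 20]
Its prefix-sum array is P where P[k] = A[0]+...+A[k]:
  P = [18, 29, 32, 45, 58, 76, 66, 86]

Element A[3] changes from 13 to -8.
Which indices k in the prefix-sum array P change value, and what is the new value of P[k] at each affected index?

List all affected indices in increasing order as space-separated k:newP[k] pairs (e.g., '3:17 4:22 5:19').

P[k] = A[0] + ... + A[k]
P[k] includes A[3] iff k >= 3
Affected indices: 3, 4, ..., 7; delta = -21
  P[3]: 45 + -21 = 24
  P[4]: 58 + -21 = 37
  P[5]: 76 + -21 = 55
  P[6]: 66 + -21 = 45
  P[7]: 86 + -21 = 65

Answer: 3:24 4:37 5:55 6:45 7:65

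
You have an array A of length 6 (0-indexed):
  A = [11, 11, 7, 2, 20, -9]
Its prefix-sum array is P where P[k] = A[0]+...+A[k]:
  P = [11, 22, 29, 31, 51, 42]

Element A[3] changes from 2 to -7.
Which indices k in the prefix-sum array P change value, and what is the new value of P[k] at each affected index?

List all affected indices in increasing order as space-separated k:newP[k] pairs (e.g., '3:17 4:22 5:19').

P[k] = A[0] + ... + A[k]
P[k] includes A[3] iff k >= 3
Affected indices: 3, 4, ..., 5; delta = -9
  P[3]: 31 + -9 = 22
  P[4]: 51 + -9 = 42
  P[5]: 42 + -9 = 33

Answer: 3:22 4:42 5:33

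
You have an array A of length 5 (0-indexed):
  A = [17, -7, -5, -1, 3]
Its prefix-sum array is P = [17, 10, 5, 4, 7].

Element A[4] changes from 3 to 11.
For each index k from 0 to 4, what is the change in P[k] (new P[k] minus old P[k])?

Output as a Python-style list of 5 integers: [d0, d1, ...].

Element change: A[4] 3 -> 11, delta = 8
For k < 4: P[k] unchanged, delta_P[k] = 0
For k >= 4: P[k] shifts by exactly 8
Delta array: [0, 0, 0, 0, 8]

Answer: [0, 0, 0, 0, 8]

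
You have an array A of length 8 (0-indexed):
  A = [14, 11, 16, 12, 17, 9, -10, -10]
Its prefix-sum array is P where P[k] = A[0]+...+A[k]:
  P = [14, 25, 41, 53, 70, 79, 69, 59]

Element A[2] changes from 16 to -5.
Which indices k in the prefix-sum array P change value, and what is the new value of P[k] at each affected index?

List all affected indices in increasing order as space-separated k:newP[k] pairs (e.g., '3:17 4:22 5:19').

P[k] = A[0] + ... + A[k]
P[k] includes A[2] iff k >= 2
Affected indices: 2, 3, ..., 7; delta = -21
  P[2]: 41 + -21 = 20
  P[3]: 53 + -21 = 32
  P[4]: 70 + -21 = 49
  P[5]: 79 + -21 = 58
  P[6]: 69 + -21 = 48
  P[7]: 59 + -21 = 38

Answer: 2:20 3:32 4:49 5:58 6:48 7:38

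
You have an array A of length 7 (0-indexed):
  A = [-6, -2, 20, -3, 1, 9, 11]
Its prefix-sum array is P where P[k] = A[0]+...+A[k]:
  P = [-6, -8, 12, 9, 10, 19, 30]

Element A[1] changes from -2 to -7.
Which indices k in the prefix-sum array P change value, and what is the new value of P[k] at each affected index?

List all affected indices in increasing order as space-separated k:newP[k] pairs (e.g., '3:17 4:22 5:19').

Answer: 1:-13 2:7 3:4 4:5 5:14 6:25

Derivation:
P[k] = A[0] + ... + A[k]
P[k] includes A[1] iff k >= 1
Affected indices: 1, 2, ..., 6; delta = -5
  P[1]: -8 + -5 = -13
  P[2]: 12 + -5 = 7
  P[3]: 9 + -5 = 4
  P[4]: 10 + -5 = 5
  P[5]: 19 + -5 = 14
  P[6]: 30 + -5 = 25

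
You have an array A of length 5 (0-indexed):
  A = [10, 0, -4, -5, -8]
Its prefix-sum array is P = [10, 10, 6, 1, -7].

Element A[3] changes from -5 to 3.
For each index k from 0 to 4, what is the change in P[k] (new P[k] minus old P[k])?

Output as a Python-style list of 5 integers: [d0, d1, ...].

Element change: A[3] -5 -> 3, delta = 8
For k < 3: P[k] unchanged, delta_P[k] = 0
For k >= 3: P[k] shifts by exactly 8
Delta array: [0, 0, 0, 8, 8]

Answer: [0, 0, 0, 8, 8]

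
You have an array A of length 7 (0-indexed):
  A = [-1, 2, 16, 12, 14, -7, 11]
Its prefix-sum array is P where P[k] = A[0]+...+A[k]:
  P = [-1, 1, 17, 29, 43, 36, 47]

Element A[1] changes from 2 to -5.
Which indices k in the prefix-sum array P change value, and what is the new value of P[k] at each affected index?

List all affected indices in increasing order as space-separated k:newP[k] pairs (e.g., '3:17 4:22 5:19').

P[k] = A[0] + ... + A[k]
P[k] includes A[1] iff k >= 1
Affected indices: 1, 2, ..., 6; delta = -7
  P[1]: 1 + -7 = -6
  P[2]: 17 + -7 = 10
  P[3]: 29 + -7 = 22
  P[4]: 43 + -7 = 36
  P[5]: 36 + -7 = 29
  P[6]: 47 + -7 = 40

Answer: 1:-6 2:10 3:22 4:36 5:29 6:40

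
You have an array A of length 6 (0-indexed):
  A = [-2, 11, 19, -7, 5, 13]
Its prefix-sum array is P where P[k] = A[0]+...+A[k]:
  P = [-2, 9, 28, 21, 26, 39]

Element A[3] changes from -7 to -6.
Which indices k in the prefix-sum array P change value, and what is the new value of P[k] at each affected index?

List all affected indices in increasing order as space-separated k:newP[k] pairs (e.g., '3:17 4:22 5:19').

Answer: 3:22 4:27 5:40

Derivation:
P[k] = A[0] + ... + A[k]
P[k] includes A[3] iff k >= 3
Affected indices: 3, 4, ..., 5; delta = 1
  P[3]: 21 + 1 = 22
  P[4]: 26 + 1 = 27
  P[5]: 39 + 1 = 40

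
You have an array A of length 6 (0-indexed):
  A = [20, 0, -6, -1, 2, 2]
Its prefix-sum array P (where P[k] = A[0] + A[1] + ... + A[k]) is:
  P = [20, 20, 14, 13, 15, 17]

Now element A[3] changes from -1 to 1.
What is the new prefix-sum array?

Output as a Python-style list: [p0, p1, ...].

Change: A[3] -1 -> 1, delta = 2
P[k] for k < 3: unchanged (A[3] not included)
P[k] for k >= 3: shift by delta = 2
  P[0] = 20 + 0 = 20
  P[1] = 20 + 0 = 20
  P[2] = 14 + 0 = 14
  P[3] = 13 + 2 = 15
  P[4] = 15 + 2 = 17
  P[5] = 17 + 2 = 19

Answer: [20, 20, 14, 15, 17, 19]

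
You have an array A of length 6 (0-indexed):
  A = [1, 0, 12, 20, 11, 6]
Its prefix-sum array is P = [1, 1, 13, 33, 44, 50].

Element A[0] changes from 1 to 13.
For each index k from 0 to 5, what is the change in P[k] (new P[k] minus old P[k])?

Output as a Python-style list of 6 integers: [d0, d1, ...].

Element change: A[0] 1 -> 13, delta = 12
For k < 0: P[k] unchanged, delta_P[k] = 0
For k >= 0: P[k] shifts by exactly 12
Delta array: [12, 12, 12, 12, 12, 12]

Answer: [12, 12, 12, 12, 12, 12]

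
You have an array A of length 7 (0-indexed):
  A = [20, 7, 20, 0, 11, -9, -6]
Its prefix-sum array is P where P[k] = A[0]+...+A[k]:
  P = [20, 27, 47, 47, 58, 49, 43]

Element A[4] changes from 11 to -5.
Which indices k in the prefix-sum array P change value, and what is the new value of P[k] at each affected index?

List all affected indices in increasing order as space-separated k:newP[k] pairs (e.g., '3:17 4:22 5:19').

P[k] = A[0] + ... + A[k]
P[k] includes A[4] iff k >= 4
Affected indices: 4, 5, ..., 6; delta = -16
  P[4]: 58 + -16 = 42
  P[5]: 49 + -16 = 33
  P[6]: 43 + -16 = 27

Answer: 4:42 5:33 6:27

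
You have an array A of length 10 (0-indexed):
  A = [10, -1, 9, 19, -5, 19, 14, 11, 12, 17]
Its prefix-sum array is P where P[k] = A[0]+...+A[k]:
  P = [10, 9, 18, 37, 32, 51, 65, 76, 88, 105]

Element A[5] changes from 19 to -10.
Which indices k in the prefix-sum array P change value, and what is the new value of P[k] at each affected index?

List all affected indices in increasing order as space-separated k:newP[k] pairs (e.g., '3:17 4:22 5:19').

Answer: 5:22 6:36 7:47 8:59 9:76

Derivation:
P[k] = A[0] + ... + A[k]
P[k] includes A[5] iff k >= 5
Affected indices: 5, 6, ..., 9; delta = -29
  P[5]: 51 + -29 = 22
  P[6]: 65 + -29 = 36
  P[7]: 76 + -29 = 47
  P[8]: 88 + -29 = 59
  P[9]: 105 + -29 = 76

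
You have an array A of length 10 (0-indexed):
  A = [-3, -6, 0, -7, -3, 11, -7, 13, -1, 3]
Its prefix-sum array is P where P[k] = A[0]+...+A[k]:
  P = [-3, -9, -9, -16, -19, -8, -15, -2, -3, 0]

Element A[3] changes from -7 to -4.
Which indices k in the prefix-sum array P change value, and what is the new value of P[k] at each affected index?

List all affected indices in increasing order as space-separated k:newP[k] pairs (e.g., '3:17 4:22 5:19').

Answer: 3:-13 4:-16 5:-5 6:-12 7:1 8:0 9:3

Derivation:
P[k] = A[0] + ... + A[k]
P[k] includes A[3] iff k >= 3
Affected indices: 3, 4, ..., 9; delta = 3
  P[3]: -16 + 3 = -13
  P[4]: -19 + 3 = -16
  P[5]: -8 + 3 = -5
  P[6]: -15 + 3 = -12
  P[7]: -2 + 3 = 1
  P[8]: -3 + 3 = 0
  P[9]: 0 + 3 = 3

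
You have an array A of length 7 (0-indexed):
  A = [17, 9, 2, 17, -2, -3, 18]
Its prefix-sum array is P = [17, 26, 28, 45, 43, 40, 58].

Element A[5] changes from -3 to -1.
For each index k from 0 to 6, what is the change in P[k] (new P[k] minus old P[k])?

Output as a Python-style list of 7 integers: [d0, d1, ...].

Element change: A[5] -3 -> -1, delta = 2
For k < 5: P[k] unchanged, delta_P[k] = 0
For k >= 5: P[k] shifts by exactly 2
Delta array: [0, 0, 0, 0, 0, 2, 2]

Answer: [0, 0, 0, 0, 0, 2, 2]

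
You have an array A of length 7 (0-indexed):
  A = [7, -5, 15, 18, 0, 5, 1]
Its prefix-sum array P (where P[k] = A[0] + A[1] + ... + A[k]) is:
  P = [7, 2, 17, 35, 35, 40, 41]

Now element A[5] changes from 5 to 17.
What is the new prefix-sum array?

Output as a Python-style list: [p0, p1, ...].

Change: A[5] 5 -> 17, delta = 12
P[k] for k < 5: unchanged (A[5] not included)
P[k] for k >= 5: shift by delta = 12
  P[0] = 7 + 0 = 7
  P[1] = 2 + 0 = 2
  P[2] = 17 + 0 = 17
  P[3] = 35 + 0 = 35
  P[4] = 35 + 0 = 35
  P[5] = 40 + 12 = 52
  P[6] = 41 + 12 = 53

Answer: [7, 2, 17, 35, 35, 52, 53]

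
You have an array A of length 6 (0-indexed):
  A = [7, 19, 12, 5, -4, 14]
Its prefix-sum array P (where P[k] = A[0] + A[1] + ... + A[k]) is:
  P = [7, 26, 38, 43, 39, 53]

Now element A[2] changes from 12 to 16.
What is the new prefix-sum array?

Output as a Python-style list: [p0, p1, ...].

Change: A[2] 12 -> 16, delta = 4
P[k] for k < 2: unchanged (A[2] not included)
P[k] for k >= 2: shift by delta = 4
  P[0] = 7 + 0 = 7
  P[1] = 26 + 0 = 26
  P[2] = 38 + 4 = 42
  P[3] = 43 + 4 = 47
  P[4] = 39 + 4 = 43
  P[5] = 53 + 4 = 57

Answer: [7, 26, 42, 47, 43, 57]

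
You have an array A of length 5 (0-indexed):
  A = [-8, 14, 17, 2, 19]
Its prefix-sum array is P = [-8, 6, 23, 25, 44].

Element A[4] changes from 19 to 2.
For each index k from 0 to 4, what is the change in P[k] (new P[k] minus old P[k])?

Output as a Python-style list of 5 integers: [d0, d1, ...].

Element change: A[4] 19 -> 2, delta = -17
For k < 4: P[k] unchanged, delta_P[k] = 0
For k >= 4: P[k] shifts by exactly -17
Delta array: [0, 0, 0, 0, -17]

Answer: [0, 0, 0, 0, -17]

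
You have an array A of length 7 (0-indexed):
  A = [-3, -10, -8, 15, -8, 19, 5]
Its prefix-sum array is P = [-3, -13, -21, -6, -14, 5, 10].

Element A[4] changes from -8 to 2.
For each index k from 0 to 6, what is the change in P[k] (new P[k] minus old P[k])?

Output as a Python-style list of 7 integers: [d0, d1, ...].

Element change: A[4] -8 -> 2, delta = 10
For k < 4: P[k] unchanged, delta_P[k] = 0
For k >= 4: P[k] shifts by exactly 10
Delta array: [0, 0, 0, 0, 10, 10, 10]

Answer: [0, 0, 0, 0, 10, 10, 10]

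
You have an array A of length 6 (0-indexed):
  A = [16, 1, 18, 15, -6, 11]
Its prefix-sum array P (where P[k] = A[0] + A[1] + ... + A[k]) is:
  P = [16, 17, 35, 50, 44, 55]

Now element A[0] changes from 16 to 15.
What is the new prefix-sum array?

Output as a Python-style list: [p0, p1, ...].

Answer: [15, 16, 34, 49, 43, 54]

Derivation:
Change: A[0] 16 -> 15, delta = -1
P[k] for k < 0: unchanged (A[0] not included)
P[k] for k >= 0: shift by delta = -1
  P[0] = 16 + -1 = 15
  P[1] = 17 + -1 = 16
  P[2] = 35 + -1 = 34
  P[3] = 50 + -1 = 49
  P[4] = 44 + -1 = 43
  P[5] = 55 + -1 = 54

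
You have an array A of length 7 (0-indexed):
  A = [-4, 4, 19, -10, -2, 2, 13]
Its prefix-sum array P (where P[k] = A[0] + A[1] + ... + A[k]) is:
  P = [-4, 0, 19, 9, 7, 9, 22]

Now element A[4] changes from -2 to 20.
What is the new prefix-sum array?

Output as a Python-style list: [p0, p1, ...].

Change: A[4] -2 -> 20, delta = 22
P[k] for k < 4: unchanged (A[4] not included)
P[k] for k >= 4: shift by delta = 22
  P[0] = -4 + 0 = -4
  P[1] = 0 + 0 = 0
  P[2] = 19 + 0 = 19
  P[3] = 9 + 0 = 9
  P[4] = 7 + 22 = 29
  P[5] = 9 + 22 = 31
  P[6] = 22 + 22 = 44

Answer: [-4, 0, 19, 9, 29, 31, 44]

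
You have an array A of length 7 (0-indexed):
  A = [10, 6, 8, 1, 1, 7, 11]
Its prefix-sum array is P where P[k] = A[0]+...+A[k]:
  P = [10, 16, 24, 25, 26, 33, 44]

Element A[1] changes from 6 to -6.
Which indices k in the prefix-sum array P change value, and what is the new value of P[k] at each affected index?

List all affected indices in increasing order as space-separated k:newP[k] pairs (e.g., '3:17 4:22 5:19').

P[k] = A[0] + ... + A[k]
P[k] includes A[1] iff k >= 1
Affected indices: 1, 2, ..., 6; delta = -12
  P[1]: 16 + -12 = 4
  P[2]: 24 + -12 = 12
  P[3]: 25 + -12 = 13
  P[4]: 26 + -12 = 14
  P[5]: 33 + -12 = 21
  P[6]: 44 + -12 = 32

Answer: 1:4 2:12 3:13 4:14 5:21 6:32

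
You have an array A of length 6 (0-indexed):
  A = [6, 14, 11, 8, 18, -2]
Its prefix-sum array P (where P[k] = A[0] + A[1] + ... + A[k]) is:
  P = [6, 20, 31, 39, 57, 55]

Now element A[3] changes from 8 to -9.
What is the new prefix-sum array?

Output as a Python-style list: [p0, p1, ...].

Answer: [6, 20, 31, 22, 40, 38]

Derivation:
Change: A[3] 8 -> -9, delta = -17
P[k] for k < 3: unchanged (A[3] not included)
P[k] for k >= 3: shift by delta = -17
  P[0] = 6 + 0 = 6
  P[1] = 20 + 0 = 20
  P[2] = 31 + 0 = 31
  P[3] = 39 + -17 = 22
  P[4] = 57 + -17 = 40
  P[5] = 55 + -17 = 38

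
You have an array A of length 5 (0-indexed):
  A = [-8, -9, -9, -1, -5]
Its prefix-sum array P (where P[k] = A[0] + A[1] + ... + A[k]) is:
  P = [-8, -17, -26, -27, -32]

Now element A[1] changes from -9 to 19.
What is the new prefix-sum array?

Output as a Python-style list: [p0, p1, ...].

Answer: [-8, 11, 2, 1, -4]

Derivation:
Change: A[1] -9 -> 19, delta = 28
P[k] for k < 1: unchanged (A[1] not included)
P[k] for k >= 1: shift by delta = 28
  P[0] = -8 + 0 = -8
  P[1] = -17 + 28 = 11
  P[2] = -26 + 28 = 2
  P[3] = -27 + 28 = 1
  P[4] = -32 + 28 = -4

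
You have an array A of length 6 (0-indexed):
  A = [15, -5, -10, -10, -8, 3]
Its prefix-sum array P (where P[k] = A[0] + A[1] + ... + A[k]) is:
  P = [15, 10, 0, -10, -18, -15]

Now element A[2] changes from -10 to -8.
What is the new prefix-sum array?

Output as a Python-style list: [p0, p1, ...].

Answer: [15, 10, 2, -8, -16, -13]

Derivation:
Change: A[2] -10 -> -8, delta = 2
P[k] for k < 2: unchanged (A[2] not included)
P[k] for k >= 2: shift by delta = 2
  P[0] = 15 + 0 = 15
  P[1] = 10 + 0 = 10
  P[2] = 0 + 2 = 2
  P[3] = -10 + 2 = -8
  P[4] = -18 + 2 = -16
  P[5] = -15 + 2 = -13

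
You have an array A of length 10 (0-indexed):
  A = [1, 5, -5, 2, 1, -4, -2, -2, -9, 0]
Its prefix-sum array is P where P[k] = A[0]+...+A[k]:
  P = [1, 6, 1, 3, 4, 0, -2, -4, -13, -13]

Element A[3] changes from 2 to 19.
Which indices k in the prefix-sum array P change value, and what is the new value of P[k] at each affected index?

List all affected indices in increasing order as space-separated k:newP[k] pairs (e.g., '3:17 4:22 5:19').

P[k] = A[0] + ... + A[k]
P[k] includes A[3] iff k >= 3
Affected indices: 3, 4, ..., 9; delta = 17
  P[3]: 3 + 17 = 20
  P[4]: 4 + 17 = 21
  P[5]: 0 + 17 = 17
  P[6]: -2 + 17 = 15
  P[7]: -4 + 17 = 13
  P[8]: -13 + 17 = 4
  P[9]: -13 + 17 = 4

Answer: 3:20 4:21 5:17 6:15 7:13 8:4 9:4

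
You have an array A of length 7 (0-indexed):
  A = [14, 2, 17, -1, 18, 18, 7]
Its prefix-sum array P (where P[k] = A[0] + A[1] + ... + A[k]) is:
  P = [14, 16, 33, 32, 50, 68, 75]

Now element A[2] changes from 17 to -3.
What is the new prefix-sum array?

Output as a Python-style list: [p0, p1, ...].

Change: A[2] 17 -> -3, delta = -20
P[k] for k < 2: unchanged (A[2] not included)
P[k] for k >= 2: shift by delta = -20
  P[0] = 14 + 0 = 14
  P[1] = 16 + 0 = 16
  P[2] = 33 + -20 = 13
  P[3] = 32 + -20 = 12
  P[4] = 50 + -20 = 30
  P[5] = 68 + -20 = 48
  P[6] = 75 + -20 = 55

Answer: [14, 16, 13, 12, 30, 48, 55]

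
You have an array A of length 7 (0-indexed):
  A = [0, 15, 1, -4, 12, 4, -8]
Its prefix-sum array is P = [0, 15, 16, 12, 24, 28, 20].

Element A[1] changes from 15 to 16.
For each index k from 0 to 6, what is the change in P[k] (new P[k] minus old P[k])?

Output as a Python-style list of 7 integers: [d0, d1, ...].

Element change: A[1] 15 -> 16, delta = 1
For k < 1: P[k] unchanged, delta_P[k] = 0
For k >= 1: P[k] shifts by exactly 1
Delta array: [0, 1, 1, 1, 1, 1, 1]

Answer: [0, 1, 1, 1, 1, 1, 1]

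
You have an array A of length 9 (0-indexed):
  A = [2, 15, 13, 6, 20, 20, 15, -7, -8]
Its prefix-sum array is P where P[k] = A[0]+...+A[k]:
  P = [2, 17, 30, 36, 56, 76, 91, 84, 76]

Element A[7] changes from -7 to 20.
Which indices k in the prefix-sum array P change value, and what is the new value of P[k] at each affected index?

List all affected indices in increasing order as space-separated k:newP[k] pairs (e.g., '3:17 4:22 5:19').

Answer: 7:111 8:103

Derivation:
P[k] = A[0] + ... + A[k]
P[k] includes A[7] iff k >= 7
Affected indices: 7, 8, ..., 8; delta = 27
  P[7]: 84 + 27 = 111
  P[8]: 76 + 27 = 103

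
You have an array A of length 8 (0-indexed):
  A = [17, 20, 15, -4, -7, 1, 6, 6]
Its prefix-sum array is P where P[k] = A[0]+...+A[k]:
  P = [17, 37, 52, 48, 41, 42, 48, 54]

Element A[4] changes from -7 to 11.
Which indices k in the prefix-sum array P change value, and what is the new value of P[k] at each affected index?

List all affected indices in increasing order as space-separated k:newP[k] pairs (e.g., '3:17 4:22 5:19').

P[k] = A[0] + ... + A[k]
P[k] includes A[4] iff k >= 4
Affected indices: 4, 5, ..., 7; delta = 18
  P[4]: 41 + 18 = 59
  P[5]: 42 + 18 = 60
  P[6]: 48 + 18 = 66
  P[7]: 54 + 18 = 72

Answer: 4:59 5:60 6:66 7:72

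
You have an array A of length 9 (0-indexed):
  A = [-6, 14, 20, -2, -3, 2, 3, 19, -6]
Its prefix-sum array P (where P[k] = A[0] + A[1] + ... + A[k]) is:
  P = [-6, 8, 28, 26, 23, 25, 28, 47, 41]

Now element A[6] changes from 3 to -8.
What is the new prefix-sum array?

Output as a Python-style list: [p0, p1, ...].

Answer: [-6, 8, 28, 26, 23, 25, 17, 36, 30]

Derivation:
Change: A[6] 3 -> -8, delta = -11
P[k] for k < 6: unchanged (A[6] not included)
P[k] for k >= 6: shift by delta = -11
  P[0] = -6 + 0 = -6
  P[1] = 8 + 0 = 8
  P[2] = 28 + 0 = 28
  P[3] = 26 + 0 = 26
  P[4] = 23 + 0 = 23
  P[5] = 25 + 0 = 25
  P[6] = 28 + -11 = 17
  P[7] = 47 + -11 = 36
  P[8] = 41 + -11 = 30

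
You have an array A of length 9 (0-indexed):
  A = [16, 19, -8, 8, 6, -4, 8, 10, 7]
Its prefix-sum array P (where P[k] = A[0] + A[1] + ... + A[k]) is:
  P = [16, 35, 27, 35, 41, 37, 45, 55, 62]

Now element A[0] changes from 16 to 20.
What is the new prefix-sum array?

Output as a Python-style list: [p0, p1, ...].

Change: A[0] 16 -> 20, delta = 4
P[k] for k < 0: unchanged (A[0] not included)
P[k] for k >= 0: shift by delta = 4
  P[0] = 16 + 4 = 20
  P[1] = 35 + 4 = 39
  P[2] = 27 + 4 = 31
  P[3] = 35 + 4 = 39
  P[4] = 41 + 4 = 45
  P[5] = 37 + 4 = 41
  P[6] = 45 + 4 = 49
  P[7] = 55 + 4 = 59
  P[8] = 62 + 4 = 66

Answer: [20, 39, 31, 39, 45, 41, 49, 59, 66]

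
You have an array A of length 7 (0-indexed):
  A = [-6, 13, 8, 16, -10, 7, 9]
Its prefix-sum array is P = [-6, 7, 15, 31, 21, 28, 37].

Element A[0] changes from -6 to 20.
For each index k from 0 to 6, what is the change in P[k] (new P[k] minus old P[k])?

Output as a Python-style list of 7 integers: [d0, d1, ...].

Answer: [26, 26, 26, 26, 26, 26, 26]

Derivation:
Element change: A[0] -6 -> 20, delta = 26
For k < 0: P[k] unchanged, delta_P[k] = 0
For k >= 0: P[k] shifts by exactly 26
Delta array: [26, 26, 26, 26, 26, 26, 26]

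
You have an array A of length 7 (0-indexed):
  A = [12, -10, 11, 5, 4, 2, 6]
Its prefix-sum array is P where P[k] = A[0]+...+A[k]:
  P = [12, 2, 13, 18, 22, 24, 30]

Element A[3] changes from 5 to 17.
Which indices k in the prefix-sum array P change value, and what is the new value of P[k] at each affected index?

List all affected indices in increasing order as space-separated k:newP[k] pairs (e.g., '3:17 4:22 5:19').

Answer: 3:30 4:34 5:36 6:42

Derivation:
P[k] = A[0] + ... + A[k]
P[k] includes A[3] iff k >= 3
Affected indices: 3, 4, ..., 6; delta = 12
  P[3]: 18 + 12 = 30
  P[4]: 22 + 12 = 34
  P[5]: 24 + 12 = 36
  P[6]: 30 + 12 = 42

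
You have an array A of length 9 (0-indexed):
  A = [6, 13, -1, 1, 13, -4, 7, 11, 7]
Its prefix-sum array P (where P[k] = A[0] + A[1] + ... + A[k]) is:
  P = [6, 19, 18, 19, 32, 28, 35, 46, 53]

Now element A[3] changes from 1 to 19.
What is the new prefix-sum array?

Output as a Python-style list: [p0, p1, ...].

Change: A[3] 1 -> 19, delta = 18
P[k] for k < 3: unchanged (A[3] not included)
P[k] for k >= 3: shift by delta = 18
  P[0] = 6 + 0 = 6
  P[1] = 19 + 0 = 19
  P[2] = 18 + 0 = 18
  P[3] = 19 + 18 = 37
  P[4] = 32 + 18 = 50
  P[5] = 28 + 18 = 46
  P[6] = 35 + 18 = 53
  P[7] = 46 + 18 = 64
  P[8] = 53 + 18 = 71

Answer: [6, 19, 18, 37, 50, 46, 53, 64, 71]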